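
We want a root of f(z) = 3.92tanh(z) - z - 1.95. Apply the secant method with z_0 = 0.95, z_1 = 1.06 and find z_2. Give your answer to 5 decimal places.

f(0.95) = -0.0000504, f(1.06) = 0.0698023
z_2 = 1.0600000 − 0.0698023·(1.0600000 − 0.9500000) / (0.0698023 − (-0.0000504)) = 1.0600000 − (0.0076783)/(0.0698528) = 0.9500794

0.95008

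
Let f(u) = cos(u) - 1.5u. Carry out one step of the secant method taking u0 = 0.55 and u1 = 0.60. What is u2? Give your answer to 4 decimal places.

0.5635

f(0.55) = 0.027525, f(0.60) = -0.074664
u2 = 0.600000 − (-0.074664)·(0.600000 − 0.550000) / (-0.074664 − 0.027525) = 0.600000 − (-0.003733)/(-0.102189) = 0.563467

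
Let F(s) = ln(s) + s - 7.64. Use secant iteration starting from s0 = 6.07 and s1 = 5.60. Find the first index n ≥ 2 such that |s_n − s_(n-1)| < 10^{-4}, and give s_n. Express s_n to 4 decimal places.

n = 4, s_n = 5.8701

F(6.07) = 0.233359, F(5.60) = -0.317233
s2 = 5.600000 − (-0.317233)·(-0.470000)/(-0.550592) = 5.870799;  |Δ| = 0.270799
F(5.870799) = 0.000790
s3 = 5.870799 − 0.000790·(0.270799)/(0.318023) = 5.870127;  |Δ| = 0.000672
F(5.870127) = 0.000003
s4 = 5.870127 − 0.000003·(-0.000672)/(-0.000787) = 5.870124;  |Δ| = 0.000002
|s4 − s3| = 0.000002 < 10^{-4}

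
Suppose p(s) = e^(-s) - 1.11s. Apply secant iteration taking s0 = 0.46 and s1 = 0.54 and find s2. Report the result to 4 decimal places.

p(0.46) = 0.120684, p(0.54) = -0.016652
s2 = 0.540000 − (-0.016652)·(0.540000 − 0.460000) / (-0.016652 − 0.120684) = 0.540000 − (-0.001332)/(-0.137335) = 0.530300

0.5303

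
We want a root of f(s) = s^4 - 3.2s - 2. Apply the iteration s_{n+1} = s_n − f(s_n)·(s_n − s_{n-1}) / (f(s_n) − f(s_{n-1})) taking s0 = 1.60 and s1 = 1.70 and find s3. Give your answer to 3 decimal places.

f(1.60) = -0.56640, f(1.70) = 0.91210
s2 = 1.70000 − 0.91210·(1.70000 − 1.60000) / (0.91210 − (-0.56640)) = 1.70000 − (0.09121)/(1.47850) = 1.63831
f(1.63831) = -0.03843
s3 = 1.63831 − (-0.03843)·(1.63831 − 1.70000) / (-0.03843 − 0.91210) = 1.63831 − (0.00237)/(-0.95053) = 1.64080

1.641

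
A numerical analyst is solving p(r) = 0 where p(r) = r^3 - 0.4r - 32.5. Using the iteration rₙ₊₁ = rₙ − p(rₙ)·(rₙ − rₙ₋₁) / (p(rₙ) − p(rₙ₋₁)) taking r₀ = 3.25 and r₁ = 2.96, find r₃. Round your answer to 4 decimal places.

p(3.25) = 0.528125, p(2.96) = -7.749664
r₂ = 2.960000 − (-7.749664)·(2.960000 − 3.250000) / (-7.749664 − 0.528125) = 2.960000 − (2.247403)/(-8.277789) = 3.231498
p(3.231498) = -0.047427
r₃ = 3.231498 − (-0.047427)·(3.231498 − 2.960000) / (-0.047427 − (-7.749664)) = 3.231498 − (-0.012876)/(7.702237) = 3.233170

3.2332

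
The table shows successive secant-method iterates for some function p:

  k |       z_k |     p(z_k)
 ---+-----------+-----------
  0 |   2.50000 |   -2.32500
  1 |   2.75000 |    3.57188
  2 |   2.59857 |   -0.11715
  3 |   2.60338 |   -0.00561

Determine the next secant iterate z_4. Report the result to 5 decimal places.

z_4 = 2.60338 − (-0.00561)·(2.60338 − 2.59857) / (-0.00561 − (-0.11715))
   = 2.60338 − (-0.0000270)/(0.1115400) = 2.6036219

2.60362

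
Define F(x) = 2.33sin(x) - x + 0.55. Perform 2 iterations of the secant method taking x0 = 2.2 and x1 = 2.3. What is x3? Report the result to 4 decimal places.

F(2.2) = 0.233797, F(2.3) = -0.012507
x2 = 2.300000 − (-0.012507)·(2.300000 − 2.200000) / (-0.012507 − 0.233797) = 2.300000 − (-0.001251)/(-0.246303) = 2.294922
F(2.294922) = 0.000431
x3 = 2.294922 − 0.000431·(2.294922 − 2.300000) / (0.000431 − (-0.012507)) = 2.294922 − (-0.000002)/(0.012938) = 2.295092

2.2951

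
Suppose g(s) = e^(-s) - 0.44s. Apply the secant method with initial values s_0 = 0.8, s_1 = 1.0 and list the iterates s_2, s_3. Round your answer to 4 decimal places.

g(0.8) = 0.097329, g(1.0) = -0.072121
s_2 = 1.000000 − (-0.072121)·(1.000000 − 0.800000) / (-0.072121 − 0.097329) = 1.000000 − (-0.014424)/(-0.169450) = 0.914877
g(0.914877) = -0.001980
s_3 = 0.914877 − (-0.001980)·(0.914877 − 1.000000) / (-0.001980 − (-0.072121)) = 0.914877 − (0.000169)/(0.070141) = 0.912474

0.9149, 0.9125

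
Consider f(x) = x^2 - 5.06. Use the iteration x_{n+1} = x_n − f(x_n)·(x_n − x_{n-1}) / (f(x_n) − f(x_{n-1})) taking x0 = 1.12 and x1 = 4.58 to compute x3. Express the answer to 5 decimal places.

2.08043

f(1.12) = -3.8056000, f(4.58) = 15.9164000
x2 = 4.5800000 − 15.9164000·(4.5800000 − 1.1200000) / (15.9164000 − (-3.8056000)) = 4.5800000 − (55.0707440)/(19.7220000) = 1.7876491
f(1.7876491) = -1.8643106
x3 = 1.7876491 − (-1.8643106)·(1.7876491 − 4.5800000) / (-1.8643106 − 15.9164000) = 1.7876491 − (5.2058094)/(-17.7807106) = 2.0804276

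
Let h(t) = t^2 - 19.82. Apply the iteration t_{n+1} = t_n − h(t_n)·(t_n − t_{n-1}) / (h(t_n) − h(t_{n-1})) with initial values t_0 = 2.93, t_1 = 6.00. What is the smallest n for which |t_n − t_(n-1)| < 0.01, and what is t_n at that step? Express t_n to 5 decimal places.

n = 5, t_n = 4.45196

h(2.93) = -11.2351000, h(6.00) = 16.1800000
t_2 = 6.0000000 − 16.1800000·(3.0700000)/(27.4151000) = 4.1881299;  |Δ| = 1.8118701
h(4.1881299) = -2.2795679
t_3 = 4.1881299 − (-2.2795679)·(-1.8118701)/(-18.4595679) = 4.4118773;  |Δ| = 0.2237474
h(4.4118773) = -0.3553384
t_4 = 4.4118773 − (-0.3553384)·(0.2237474)/(1.9242296) = 4.4531957;  |Δ| = 0.0413184
h(4.4531957) = 0.0109521
t_5 = 4.4531957 − 0.0109521·(0.0413184)/(0.3662905) = 4.4519603;  |Δ| = 0.0012354
|t_5 − t_4| = 0.0012354 < 0.01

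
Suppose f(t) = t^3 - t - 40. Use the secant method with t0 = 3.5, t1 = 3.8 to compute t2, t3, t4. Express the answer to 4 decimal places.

3.5160, 3.5173, 3.5174

f(3.5) = -0.625000, f(3.8) = 11.072000
t2 = 3.800000 − 11.072000·(3.800000 − 3.500000) / (11.072000 − (-0.625000)) = 3.800000 − (3.321600)/(11.697000) = 3.516030
f(3.516030) = -0.049234
t3 = 3.516030 − (-0.049234)·(3.516030 − 3.800000) / (-0.049234 − 11.072000) = 3.516030 − (0.013981)/(-11.121234) = 3.517287
f(3.517287) = -0.003850
t4 = 3.517287 − (-0.003850)·(3.517287 − 3.516030) / (-0.003850 − (-0.049234)) = 3.517287 − (-0.000005)/(0.045384) = 3.517394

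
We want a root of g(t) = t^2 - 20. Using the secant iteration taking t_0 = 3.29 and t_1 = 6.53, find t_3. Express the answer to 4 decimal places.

4.4247

g(3.29) = -9.175900, g(6.53) = 22.640900
t_2 = 6.530000 − 22.640900·(6.530000 − 3.290000) / (22.640900 − (-9.175900)) = 6.530000 − (73.356516)/(31.816800) = 4.224409
g(4.224409) = -2.154365
t_3 = 4.224409 − (-2.154365)·(4.224409 − 6.530000) / (-2.154365 − 22.640900) = 4.224409 − (4.967085)/(-24.795265) = 4.424733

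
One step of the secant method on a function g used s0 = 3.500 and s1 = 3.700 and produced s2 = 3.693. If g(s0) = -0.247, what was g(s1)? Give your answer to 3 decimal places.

The secant line through (3.500, -0.247) and (3.700, g(s1)) crosses zero at s2 = 3.693.
So (3.500, -0.247), (3.700, g(s1)), (3.693, 0) are collinear:
g(s1) = -0.247 · (3.700 − 3.693) / (3.500 − 3.693) = -0.247 · (0.00700)/(-0.19300) = 0.00896

0.009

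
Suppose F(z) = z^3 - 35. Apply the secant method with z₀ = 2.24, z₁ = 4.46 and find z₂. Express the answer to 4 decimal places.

2.9208

F(2.24) = -23.760576, F(4.46) = 53.716536
z₂ = 4.460000 − 53.716536·(4.460000 − 2.240000) / (53.716536 − (-23.760576)) = 4.460000 − (119.250710)/(77.477112) = 2.920827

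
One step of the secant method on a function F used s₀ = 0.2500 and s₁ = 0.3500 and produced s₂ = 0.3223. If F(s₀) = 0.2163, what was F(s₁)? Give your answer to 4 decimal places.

-0.0829

The secant line through (0.2500, 0.2163) and (0.3500, F(s₁)) crosses zero at s₂ = 0.3223.
So (0.2500, 0.2163), (0.3500, F(s₁)), (0.3223, 0) are collinear:
F(s₁) = 0.2163 · (0.3500 − 0.3223) / (0.2500 − 0.3223) = 0.2163 · (0.027700)/(-0.072300) = -0.082870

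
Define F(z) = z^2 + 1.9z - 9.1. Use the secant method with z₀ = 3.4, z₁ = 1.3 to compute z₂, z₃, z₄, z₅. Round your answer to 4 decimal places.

F(3.4) = 8.920000, F(1.3) = -4.940000
z₂ = 1.300000 − (-4.940000)·(1.300000 − 3.400000) / (-4.940000 − 8.920000) = 1.300000 − (10.374000)/(-13.860000) = 2.048485
F(2.048485) = -1.011589
z₃ = 2.048485 − (-1.011589)·(2.048485 − 1.300000) / (-1.011589 − (-4.940000)) = 2.048485 − (-0.757159)/(3.928411) = 2.241224
F(2.241224) = 0.181411
z₄ = 2.241224 − 0.181411·(2.241224 − 2.048485) / (0.181411 − (-1.011589)) = 2.241224 − (0.034965)/(1.192999) = 2.211916
F(2.211916) = -0.004790
z₅ = 2.211916 − (-0.004790)·(2.211916 − 2.241224) / (-0.004790 − 0.181411) = 2.211916 − (0.000140)/(-0.186201) = 2.212670

2.0485, 2.2412, 2.2119, 2.2127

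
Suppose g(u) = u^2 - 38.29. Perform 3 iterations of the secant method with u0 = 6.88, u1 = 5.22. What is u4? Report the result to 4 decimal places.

g(6.88) = 9.044400, g(5.22) = -11.041600
u2 = 5.220000 − (-11.041600)·(5.220000 − 6.880000) / (-11.041600 − 9.044400) = 5.220000 − (18.329056)/(-20.086000) = 6.132529
g(6.132529) = -0.682089
u3 = 6.132529 − (-0.682089)·(6.132529 − 5.220000) / (-0.682089 − (-11.041600)) = 6.132529 − (-0.622426)/(10.359511) = 6.192611
g(6.192611) = 0.058437
u4 = 6.192611 − 0.058437·(6.192611 − 6.132529) / (0.058437 − (-0.682089)) = 6.192611 − (0.003511)/(0.740526) = 6.187870

6.1879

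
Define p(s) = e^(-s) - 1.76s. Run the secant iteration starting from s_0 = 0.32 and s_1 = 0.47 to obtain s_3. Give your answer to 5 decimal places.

p(0.32) = 0.1629490, p(0.47) = -0.2021977
s_2 = 0.4700000 − (-0.2021977)·(0.4700000 − 0.3200000) / (-0.2021977 − 0.1629490) = 0.4700000 − (-0.0303297)/(-0.3651468) = 0.3869384
p(0.3869384) = -0.0018788
s_3 = 0.3869384 − (-0.0018788)·(0.3869384 − 0.4700000) / (-0.0018788 − (-0.2021977)) = 0.3869384 − (0.0001561)/(0.2003190) = 0.3861594

0.38616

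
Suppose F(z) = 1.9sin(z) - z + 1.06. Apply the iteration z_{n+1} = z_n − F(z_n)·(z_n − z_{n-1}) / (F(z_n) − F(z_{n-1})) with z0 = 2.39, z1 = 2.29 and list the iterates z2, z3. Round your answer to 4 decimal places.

F(2.39) = -0.032674, F(2.29) = 0.199428
z2 = 2.290000 − 0.199428·(2.290000 − 2.390000) / (0.199428 − (-0.032674)) = 2.290000 − (-0.019943)/(0.232102) = 2.375923
F(2.375923) = 0.000816
z3 = 2.375923 − 0.000816·(2.375923 − 2.290000) / (0.000816 − 0.199428) = 2.375923 − (0.000070)/(-0.198612) = 2.376276

2.3759, 2.3763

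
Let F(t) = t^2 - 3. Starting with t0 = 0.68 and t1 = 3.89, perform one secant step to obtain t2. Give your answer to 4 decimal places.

F(0.68) = -2.537600, F(3.89) = 12.132100
t2 = 3.890000 − 12.132100·(3.890000 − 0.680000) / (12.132100 − (-2.537600)) = 3.890000 − (38.944041)/(14.669700) = 1.235274

1.2353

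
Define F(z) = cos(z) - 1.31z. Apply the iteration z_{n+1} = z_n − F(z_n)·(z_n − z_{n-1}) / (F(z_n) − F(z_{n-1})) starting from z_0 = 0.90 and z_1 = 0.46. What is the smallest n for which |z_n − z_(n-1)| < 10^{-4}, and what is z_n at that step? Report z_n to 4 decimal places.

F(0.90) = -0.557390, F(0.46) = 0.293452
z_2 = 0.460000 − 0.293452·(-0.440000)/(0.850843) = 0.611754;  |Δ| = 0.151754
F(0.611754) = 0.017243
z_3 = 0.611754 − 0.017243·(0.151754)/(-0.276209) = 0.621228;  |Δ| = 0.009474
F(0.621228) = -0.000645
z_4 = 0.621228 − (-0.000645)·(0.009474)/(-0.017888) = 0.620887;  |Δ| = 0.000342
F(0.620887) = 0.000001
z_5 = 0.620887 − 0.000001·(-0.000342)/(0.000646) = 0.620887;  |Δ| = 0.000001
|z_5 − z_4| = 0.000001 < 10^{-4}

n = 5, z_n = 0.6209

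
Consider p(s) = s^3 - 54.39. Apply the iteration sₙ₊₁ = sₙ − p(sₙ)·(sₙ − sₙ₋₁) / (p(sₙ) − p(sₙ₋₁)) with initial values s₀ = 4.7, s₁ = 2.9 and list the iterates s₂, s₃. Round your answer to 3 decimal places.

p(4.7) = 49.43300, p(2.9) = -30.00100
s₂ = 2.90000 − (-30.00100)·(2.90000 − 4.70000) / (-30.00100 − 49.43300) = 2.90000 − (54.00180)/(-79.43400) = 3.57983
p(3.57983) = -8.51374
s₃ = 3.57983 − (-8.51374)·(3.57983 − 2.90000) / (-8.51374 − (-30.00100)) = 3.57983 − (-5.78791)/(21.48726) = 3.84920

3.580, 3.849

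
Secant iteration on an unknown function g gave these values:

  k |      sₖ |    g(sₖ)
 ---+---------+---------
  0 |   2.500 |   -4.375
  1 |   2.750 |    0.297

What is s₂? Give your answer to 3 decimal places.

s₂ = 2.750 − 0.297·(2.750 − 2.500) / (0.297 − (-4.375))
   = 2.750 − (0.07425)/(4.67200) = 2.73411

2.734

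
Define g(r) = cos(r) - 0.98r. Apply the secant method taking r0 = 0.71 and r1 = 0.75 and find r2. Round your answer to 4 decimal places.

0.7480

g(0.71) = 0.062562, g(0.75) = -0.003311
r2 = 0.750000 − (-0.003311)·(0.750000 − 0.710000) / (-0.003311 − 0.062562) = 0.750000 − (-0.000132)/(-0.065873) = 0.747989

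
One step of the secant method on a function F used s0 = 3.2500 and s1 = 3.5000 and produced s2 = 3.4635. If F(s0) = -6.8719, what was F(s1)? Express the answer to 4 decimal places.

1.1748

The secant line through (3.2500, -6.8719) and (3.5000, F(s1)) crosses zero at s2 = 3.4635.
So (3.2500, -6.8719), (3.5000, F(s1)), (3.4635, 0) are collinear:
F(s1) = -6.8719 · (3.5000 − 3.4635) / (3.2500 − 3.4635) = -6.8719 · (0.036500)/(-0.213500) = 1.174821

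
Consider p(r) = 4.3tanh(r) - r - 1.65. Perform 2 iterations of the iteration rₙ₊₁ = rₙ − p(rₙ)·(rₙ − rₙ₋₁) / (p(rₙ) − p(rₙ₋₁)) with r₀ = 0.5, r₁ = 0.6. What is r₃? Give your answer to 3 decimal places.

0.572

p(0.5) = -0.16290, p(0.6) = 0.05931
r₂ = 0.60000 − 0.05931·(0.60000 − 0.50000) / (0.05931 − (-0.16290)) = 0.60000 − (0.00593)/(0.22221) = 0.57331
p(0.57331) = 0.00316
r₃ = 0.57331 − 0.00316·(0.57331 − 0.60000) / (0.00316 − 0.05931) = 0.57331 − (-0.00008)/(-0.05615) = 0.57180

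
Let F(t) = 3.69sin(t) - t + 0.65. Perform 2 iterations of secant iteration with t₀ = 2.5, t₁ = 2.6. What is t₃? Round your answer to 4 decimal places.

2.5885

F(2.5) = 0.358362, F(2.6) = -0.047800
t₂ = 2.600000 − (-0.047800)·(2.600000 − 2.500000) / (-0.047800 − 0.358362) = 2.600000 − (-0.004780)/(-0.406162) = 2.588231
F(2.588231) = 0.001048
t₃ = 2.588231 − 0.001048·(2.588231 − 2.600000) / (0.001048 − (-0.047800)) = 2.588231 − (-0.000012)/(0.048848) = 2.588484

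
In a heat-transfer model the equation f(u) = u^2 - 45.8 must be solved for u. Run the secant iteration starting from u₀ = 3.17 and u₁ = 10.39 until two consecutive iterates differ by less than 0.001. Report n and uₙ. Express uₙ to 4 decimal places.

f(3.17) = -35.751100, f(10.39) = 62.152100
u₂ = 10.390000 − 62.152100·(7.220000)/(97.903200) = 5.806512;  |Δ| = 4.583488
f(5.806512) = -12.084421
u₃ = 5.806512 − (-12.084421)·(-4.583488)/(-74.236521) = 6.552624;  |Δ| = 0.746113
f(6.552624) = -2.863114
u₄ = 6.552624 − (-2.863114)·(0.746113)/(9.221307) = 6.784284;  |Δ| = 0.231660
f(6.784284) = 0.226510
u₅ = 6.784284 − 0.226510·(0.231660)/(3.089625) = 6.767300;  |Δ| = 0.016984
f(6.767300) = -0.003646
u₆ = 6.767300 − (-0.003646)·(-0.016984)/(-0.230156) = 6.767569;  |Δ| = 0.000269
|u₆ − u₅| = 0.000269 < 0.001

n = 6, uₙ = 6.7676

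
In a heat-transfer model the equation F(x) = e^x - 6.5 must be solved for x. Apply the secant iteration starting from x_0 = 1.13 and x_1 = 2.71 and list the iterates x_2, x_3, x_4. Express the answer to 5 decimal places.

F(1.13) = -3.4043435, F(2.71) = 8.5292755
x_2 = 2.7100000 − 8.5292755·(2.7100000 − 1.1300000) / (8.5292755 − (-3.4043435)) = 2.7100000 − (13.4762553)/(11.9336190) = 1.5807319
F(1.5807319) = -1.6414896
x_3 = 1.5807319 − (-1.6414896)·(1.5807319 − 2.7100000) / (-1.6414896 − 8.5292755) = 1.5807319 − (1.8536818)/(-10.1707651) = 1.7629878
F(1.7629878) = -0.6701703
x_4 = 1.7629878 − (-0.6701703)·(1.7629878 − 1.5807319) / (-0.6701703 − (-1.6414896)) = 1.7629878 − (-0.1221425)/(0.9713192) = 1.8887369

1.58073, 1.76299, 1.88874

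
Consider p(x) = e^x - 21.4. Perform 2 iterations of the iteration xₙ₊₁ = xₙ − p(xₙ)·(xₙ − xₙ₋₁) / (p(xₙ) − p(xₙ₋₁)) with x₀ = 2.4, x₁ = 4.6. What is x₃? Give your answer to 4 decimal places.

2.8206

p(2.4) = -10.376824, p(4.6) = 78.084316
x₂ = 4.600000 − 78.084316·(4.600000 − 2.400000) / (78.084316 − (-10.376824)) = 4.600000 − (171.785494)/(88.461139) = 2.658068
p(2.658068) = -7.131301
x₃ = 2.658068 − (-7.131301)·(2.658068 − 4.600000) / (-7.131301 − 78.084316) = 2.658068 − (13.848500)/(-85.215617) = 2.820580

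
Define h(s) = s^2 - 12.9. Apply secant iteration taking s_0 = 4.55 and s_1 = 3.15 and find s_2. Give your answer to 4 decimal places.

3.5367

h(4.55) = 7.802500, h(3.15) = -2.977500
s_2 = 3.150000 − (-2.977500)·(3.150000 − 4.550000) / (-2.977500 − 7.802500) = 3.150000 − (4.168500)/(-10.780000) = 3.536688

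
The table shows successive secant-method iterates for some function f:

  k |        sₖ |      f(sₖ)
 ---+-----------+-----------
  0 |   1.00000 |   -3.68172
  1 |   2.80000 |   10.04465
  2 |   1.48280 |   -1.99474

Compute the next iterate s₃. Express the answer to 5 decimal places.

s₃ = 1.48280 − (-1.99474)·(1.48280 − 2.80000) / (-1.99474 − 10.04465)
   = 1.48280 − (2.6274715)/(-12.0393900) = 1.7010396

1.70104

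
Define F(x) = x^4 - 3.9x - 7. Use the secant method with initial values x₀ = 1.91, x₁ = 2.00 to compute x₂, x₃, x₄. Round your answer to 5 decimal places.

F(1.91) = -1.1403664, F(2.00) = 1.2000000
x₂ = 2.0000000 − 1.2000000·(2.0000000 − 1.9100000) / (1.2000000 − (-1.1403664)) = 2.0000000 − (0.1080000)/(2.3403664) = 1.9538534
F(1.9538534) = -0.0463934
x₃ = 1.9538534 − (-0.0463934)·(1.9538534 − 2.0000000) / (-0.0463934 − 1.2000000) = 1.9538534 − (0.0021409)/(-1.2463934) = 1.9555711
F(1.9555711) = -0.0017767
x₄ = 1.9555711 − (-0.0017767)·(1.9555711 − 1.9538534) / (-0.0017767 − (-0.0463934)) = 1.9555711 − (-0.0000031)/(0.0446167) = 1.9556395

1.95385, 1.95557, 1.95564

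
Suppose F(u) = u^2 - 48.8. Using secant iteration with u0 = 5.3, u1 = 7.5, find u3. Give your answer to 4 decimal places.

6.9833

F(5.3) = -20.710000, F(7.5) = 7.450000
u2 = 7.500000 − 7.450000·(7.500000 − 5.300000) / (7.450000 − (-20.710000)) = 7.500000 − (16.390000)/(28.160000) = 6.917969
F(6.917969) = -0.941708
u3 = 6.917969 − (-0.941708)·(6.917969 − 7.500000) / (-0.941708 − 7.450000) = 6.917969 − (0.548104)/(-8.391708) = 6.983284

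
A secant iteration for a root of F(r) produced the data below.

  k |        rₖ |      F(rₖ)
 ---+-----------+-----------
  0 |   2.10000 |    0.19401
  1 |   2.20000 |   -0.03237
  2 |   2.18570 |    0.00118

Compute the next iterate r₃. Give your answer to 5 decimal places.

r₃ = 2.18570 − 0.00118·(2.18570 − 2.20000) / (0.00118 − (-0.03237))
   = 2.18570 − (-0.0000169)/(0.0335500) = 2.1862030

2.18620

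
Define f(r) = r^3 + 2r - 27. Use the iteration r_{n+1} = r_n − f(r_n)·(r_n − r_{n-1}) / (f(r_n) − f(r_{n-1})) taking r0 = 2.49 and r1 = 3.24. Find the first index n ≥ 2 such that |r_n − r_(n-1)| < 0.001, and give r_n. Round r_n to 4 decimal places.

n = 5, r_n = 2.7782

f(2.49) = -6.581751, f(3.24) = 13.492224
r2 = 3.240000 − 13.492224·(0.750000)/(20.073975) = 2.735906;  |Δ| = 0.504094
f(2.735906) = -1.049432
r3 = 2.735906 − (-1.049432)·(-0.504094)/(-14.541656) = 2.772285;  |Δ| = 0.036379
f(2.772285) = -0.148851
r4 = 2.772285 − (-0.148851)·(0.036379)/(0.900581) = 2.778298;  |Δ| = 0.006013
f(2.778298) = 0.002112
r5 = 2.778298 − 0.002112·(0.006013)/(0.150963) = 2.778214;  |Δ| = 0.000084
|r5 − r4| = 0.000084 < 0.001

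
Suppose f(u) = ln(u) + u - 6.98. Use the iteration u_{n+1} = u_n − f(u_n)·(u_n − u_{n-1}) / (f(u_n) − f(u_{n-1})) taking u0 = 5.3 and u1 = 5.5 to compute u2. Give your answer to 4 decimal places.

f(5.3) = -0.012293, f(5.5) = 0.224748
u2 = 5.500000 − 0.224748·(5.500000 − 5.300000) / (0.224748 − (-0.012293)) = 5.500000 − (0.044950)/(0.237041) = 5.310372

5.3104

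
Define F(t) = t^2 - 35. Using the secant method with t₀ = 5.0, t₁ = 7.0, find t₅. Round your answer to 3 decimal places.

5.916

F(5.0) = -10.00000, F(7.0) = 14.00000
t₂ = 7.00000 − 14.00000·(7.00000 − 5.00000) / (14.00000 − (-10.00000)) = 7.00000 − (28.00000)/(24.00000) = 5.83333
F(5.83333) = -0.97222
t₃ = 5.83333 − (-0.97222)·(5.83333 − 7.00000) / (-0.97222 − 14.00000) = 5.83333 − (1.13426)/(-14.97222) = 5.90909
F(5.90909) = -0.08264
t₄ = 5.90909 − (-0.08264)·(5.90909 − 5.83333) / (-0.08264 − (-0.97222)) = 5.90909 − (-0.00626)/(0.88958) = 5.91613
F(5.91613) = 0.00058
t₅ = 5.91613 − 0.00058·(5.91613 − 5.90909) / (0.00058 − (-0.08264)) = 5.91613 − (0.00000)/(0.08323) = 5.91608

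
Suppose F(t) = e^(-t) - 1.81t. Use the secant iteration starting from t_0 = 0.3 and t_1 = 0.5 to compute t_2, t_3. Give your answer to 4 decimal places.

0.3797, 0.3784

F(0.3) = 0.197818, F(0.5) = -0.298469
t_2 = 0.500000 − (-0.298469)·(0.500000 − 0.300000) / (-0.298469 − 0.197818) = 0.500000 − (-0.059694)/(-0.496288) = 0.379719
F(0.379719) = -0.003238
t_3 = 0.379719 − (-0.003238)·(0.379719 − 0.500000) / (-0.003238 − (-0.298469)) = 0.379719 − (0.000390)/(0.295231) = 0.378400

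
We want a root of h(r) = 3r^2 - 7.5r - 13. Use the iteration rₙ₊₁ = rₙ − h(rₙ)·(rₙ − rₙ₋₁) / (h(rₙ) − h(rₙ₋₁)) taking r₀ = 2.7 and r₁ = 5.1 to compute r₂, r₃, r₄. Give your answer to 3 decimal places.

3.416, 3.616, 3.682

h(2.7) = -11.38000, h(5.1) = 26.78000
r₂ = 5.10000 − 26.78000·(5.10000 − 2.70000) / (26.78000 − (-11.38000)) = 5.10000 − (64.27200)/(38.16000) = 3.41572
h(3.41572) = -3.61643
r₃ = 3.41572 − (-3.61643)·(3.41572 − 5.10000) / (-3.61643 − 26.78000) = 3.41572 − (6.09107)/(-30.39643) = 3.61611
h(3.61611) = -0.89206
r₄ = 3.61611 − (-0.89206)·(3.61611 − 3.41572) / (-0.89206 − (-3.61643)) = 3.61611 − (-0.17876)/(2.72437) = 3.68173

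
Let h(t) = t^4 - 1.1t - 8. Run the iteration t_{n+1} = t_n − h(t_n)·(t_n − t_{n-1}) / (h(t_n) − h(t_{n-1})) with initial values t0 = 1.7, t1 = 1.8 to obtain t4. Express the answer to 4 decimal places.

1.7762

h(1.7) = -1.517900, h(1.8) = 0.517600
t2 = 1.800000 − 0.517600·(1.800000 − 1.700000) / (0.517600 − (-1.517900)) = 1.800000 − (0.051760)/(2.035500) = 1.774571
h(1.774571) = -0.035176
t3 = 1.774571 − (-0.035176)·(1.774571 − 1.800000) / (-0.035176 − 0.517600) = 1.774571 − (0.000894)/(-0.552776) = 1.776189
h(1.776189) = -0.000735
t4 = 1.776189 − (-0.000735)·(1.776189 − 1.774571) / (-0.000735 − (-0.035176)) = 1.776189 − (-0.000001)/(0.034440) = 1.776224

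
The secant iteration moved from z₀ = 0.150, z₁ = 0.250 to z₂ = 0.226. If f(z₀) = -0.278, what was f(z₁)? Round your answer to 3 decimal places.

0.088

The secant line through (0.150, -0.278) and (0.250, f(z₁)) crosses zero at z₂ = 0.226.
So (0.150, -0.278), (0.250, f(z₁)), (0.226, 0) are collinear:
f(z₁) = -0.278 · (0.250 − 0.226) / (0.150 − 0.226) = -0.278 · (0.02400)/(-0.07600) = 0.08779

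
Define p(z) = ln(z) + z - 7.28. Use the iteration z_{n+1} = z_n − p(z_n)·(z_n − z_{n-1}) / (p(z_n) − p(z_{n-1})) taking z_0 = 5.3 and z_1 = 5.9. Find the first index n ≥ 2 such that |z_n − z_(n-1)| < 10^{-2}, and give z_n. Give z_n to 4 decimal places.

n = 3, z_n = 5.5637

p(5.3) = -0.312293, p(5.9) = 0.394952
z_2 = 5.900000 − 0.394952·(0.600000)/(0.707246) = 5.564938;  |Δ| = 0.335062
p(5.564938) = 0.001423
z_3 = 5.564938 − 0.001423·(-0.335062)/(-0.393529) = 5.563726;  |Δ| = 0.001212
|z_3 − z_2| = 0.001212 < 10^{-2}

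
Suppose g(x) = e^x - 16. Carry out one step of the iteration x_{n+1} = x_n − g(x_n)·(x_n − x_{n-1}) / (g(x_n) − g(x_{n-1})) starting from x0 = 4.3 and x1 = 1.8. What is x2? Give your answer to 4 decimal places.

2.1677

g(4.3) = 57.699794, g(1.8) = -9.950353
x2 = 1.800000 − (-9.950353)·(1.800000 − 4.300000) / (-9.950353 − 57.699794) = 1.800000 − (24.875881)/(-67.650146) = 2.167714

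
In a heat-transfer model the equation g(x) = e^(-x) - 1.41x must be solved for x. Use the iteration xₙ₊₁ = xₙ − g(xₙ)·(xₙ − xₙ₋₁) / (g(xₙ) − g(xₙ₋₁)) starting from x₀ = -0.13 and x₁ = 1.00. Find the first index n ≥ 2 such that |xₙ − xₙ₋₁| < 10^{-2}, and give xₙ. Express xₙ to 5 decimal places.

g(-0.13) = 1.3221284, g(1.00) = -1.0421206
x₂ = 1.0000000 − (-1.0421206)·(1.1300000)/(-2.3642489) = 0.5019153;  |Δ| = 0.4980847
g(0.5019153) = -0.1023305
x₃ = 0.5019153 − (-0.1023305)·(-0.4980847)/(0.9397901) = 0.4476806;  |Δ| = 0.0542347
g(0.4476806) = 0.0078792
x₄ = 0.4476806 − 0.0078792·(-0.0542347)/(0.1102097) = 0.4515580;  |Δ| = 0.0038774
|x₄ − x₃| = 0.0038774 < 10^{-2}

n = 4, xₙ = 0.45156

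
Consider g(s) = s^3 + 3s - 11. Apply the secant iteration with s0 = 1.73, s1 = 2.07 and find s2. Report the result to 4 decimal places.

g(1.73) = -0.632283, g(2.07) = 4.079743
s2 = 2.070000 − 4.079743·(2.070000 − 1.730000) / (4.079743 − (-0.632283)) = 2.070000 − (1.387113)/(4.712026) = 1.775623

1.7756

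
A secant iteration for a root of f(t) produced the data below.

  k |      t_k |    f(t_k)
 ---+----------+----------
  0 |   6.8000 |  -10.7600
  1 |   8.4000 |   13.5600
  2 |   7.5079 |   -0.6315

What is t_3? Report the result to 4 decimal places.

t_3 = 7.5079 − (-0.6315)·(7.5079 − 8.4000) / (-0.6315 − 13.5600)
   = 7.5079 − (0.563361)/(-14.191500) = 7.547597

7.5476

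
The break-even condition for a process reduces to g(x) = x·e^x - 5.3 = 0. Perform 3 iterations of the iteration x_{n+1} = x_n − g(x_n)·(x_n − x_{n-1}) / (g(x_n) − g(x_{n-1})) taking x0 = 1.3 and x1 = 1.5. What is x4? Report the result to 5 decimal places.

1.36013

g(1.3) = -0.5299143, g(1.5) = 1.4225336
x2 = 1.5000000 − 1.4225336·(1.5000000 − 1.3000000) / (1.4225336 − (-0.5299143)) = 1.5000000 − (0.2845067)/(1.9524479) = 1.3542820
g(1.3542820) = -0.0535403
x3 = 1.3542820 − (-0.0535403)·(1.3542820 − 1.5000000) / (-0.0535403 − 1.4225336) = 1.3542820 − (0.0078018)/(-1.4760739) = 1.3595675
g(1.3595675) = -0.0051523
x4 = 1.3595675 − (-0.0051523)·(1.3595675 − 1.3542820) / (-0.0051523 − (-0.0535403)) = 1.3595675 − (-0.0000272)/(0.0483880) = 1.3601303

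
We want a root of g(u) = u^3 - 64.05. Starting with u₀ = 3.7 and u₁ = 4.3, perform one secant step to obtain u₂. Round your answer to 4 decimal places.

g(3.7) = -13.397000, g(4.3) = 15.457000
u₂ = 4.300000 − 15.457000·(4.300000 − 3.700000) / (15.457000 − (-13.397000)) = 4.300000 − (9.274200)/(28.854000) = 3.978582

3.9786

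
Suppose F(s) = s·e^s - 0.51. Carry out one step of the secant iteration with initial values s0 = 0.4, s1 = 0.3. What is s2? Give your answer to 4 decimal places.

F(0.4) = 0.086730, F(0.3) = -0.105042
s2 = 0.300000 − (-0.105042)·(0.300000 − 0.400000) / (-0.105042 − 0.086730) = 0.300000 − (0.010504)/(-0.191772) = 0.354775

0.3548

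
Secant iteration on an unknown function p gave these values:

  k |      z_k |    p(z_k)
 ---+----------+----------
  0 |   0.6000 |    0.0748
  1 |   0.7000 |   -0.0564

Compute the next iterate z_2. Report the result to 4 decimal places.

0.6570

z_2 = 0.7000 − (-0.0564)·(0.7000 − 0.6000) / (-0.0564 − 0.0748)
   = 0.7000 − (-0.005640)/(-0.131200) = 0.657012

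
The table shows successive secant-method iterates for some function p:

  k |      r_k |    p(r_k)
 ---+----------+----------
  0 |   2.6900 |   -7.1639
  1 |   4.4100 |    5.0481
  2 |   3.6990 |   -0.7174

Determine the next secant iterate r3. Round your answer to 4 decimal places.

r3 = 3.6990 − (-0.7174)·(3.6990 − 4.4100) / (-0.7174 − 5.0481)
   = 3.6990 − (0.510071)/(-5.765500) = 3.787470

3.7875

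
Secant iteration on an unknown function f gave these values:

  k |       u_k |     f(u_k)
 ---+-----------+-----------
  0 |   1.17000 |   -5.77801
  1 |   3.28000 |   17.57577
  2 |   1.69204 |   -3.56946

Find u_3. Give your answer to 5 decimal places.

u_3 = 1.69204 − (-3.56946)·(1.69204 − 3.28000) / (-3.56946 − 17.57577)
   = 1.69204 − (5.6681597)/(-21.1452300) = 1.9600986

1.96010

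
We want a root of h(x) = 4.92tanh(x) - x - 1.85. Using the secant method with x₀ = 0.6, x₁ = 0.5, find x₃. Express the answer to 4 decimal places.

h(0.6) = 0.192284, h(0.5) = -0.076384
x₂ = 0.500000 − (-0.076384)·(0.500000 − 0.600000) / (-0.076384 − 0.192284) = 0.500000 − (0.007638)/(-0.268667) = 0.528431
h(0.528431) = 0.003737
x₃ = 0.528431 − 0.003737·(0.528431 − 0.500000) / (0.003737 − (-0.076384)) = 0.528431 − (0.000106)/(0.080121) = 0.527104

0.5271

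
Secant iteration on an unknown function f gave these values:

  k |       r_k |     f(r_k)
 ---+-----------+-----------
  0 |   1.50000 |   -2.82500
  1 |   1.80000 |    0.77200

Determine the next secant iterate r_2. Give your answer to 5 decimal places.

1.73561

r_2 = 1.80000 − 0.77200·(1.80000 − 1.50000) / (0.77200 − (-2.82500))
   = 1.80000 − (0.2316000)/(3.5970000) = 1.7356130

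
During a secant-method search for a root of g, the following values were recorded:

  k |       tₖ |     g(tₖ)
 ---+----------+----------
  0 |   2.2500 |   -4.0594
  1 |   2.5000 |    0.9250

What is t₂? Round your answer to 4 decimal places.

t₂ = 2.5000 − 0.9250·(2.5000 − 2.2500) / (0.9250 − (-4.0594))
   = 2.5000 − (0.231250)/(4.984400) = 2.453605

2.4536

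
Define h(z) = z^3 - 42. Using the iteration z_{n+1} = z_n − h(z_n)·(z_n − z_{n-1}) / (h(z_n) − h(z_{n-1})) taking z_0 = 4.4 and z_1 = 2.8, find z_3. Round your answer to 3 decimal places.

h(4.4) = 43.18400, h(2.8) = -20.04800
z_2 = 2.80000 − (-20.04800)·(2.80000 − 4.40000) / (-20.04800 − 43.18400) = 2.80000 − (32.07680)/(-63.23200) = 3.30729
h(3.30729) = -5.82439
z_3 = 3.30729 − (-5.82439)·(3.30729 − 2.80000) / (-5.82439 − (-20.04800)) = 3.30729 − (-2.95464)/(14.22361) = 3.51502

3.515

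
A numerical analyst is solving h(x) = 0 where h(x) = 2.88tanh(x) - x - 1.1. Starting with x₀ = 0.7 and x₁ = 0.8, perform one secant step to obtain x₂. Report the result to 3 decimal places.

0.783

h(0.7) = -0.05942, h(0.8) = 0.01243
x₂ = 0.80000 − 0.01243·(0.80000 − 0.70000) / (0.01243 − (-0.05942)) = 0.80000 − (0.00124)/(0.07185) = 0.78270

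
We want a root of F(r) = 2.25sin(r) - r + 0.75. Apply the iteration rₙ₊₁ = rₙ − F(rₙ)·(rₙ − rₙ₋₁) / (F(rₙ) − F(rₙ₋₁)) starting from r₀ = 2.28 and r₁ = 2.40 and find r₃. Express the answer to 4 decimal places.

F(2.28) = 0.177482, F(2.40) = -0.130208
r₂ = 2.400000 − (-0.130208)·(2.400000 − 2.280000) / (-0.130208 − 0.177482) = 2.400000 − (-0.015625)/(-0.307689) = 2.349218
F(2.349218) = 0.002832
r₃ = 2.349218 − 0.002832·(2.349218 − 2.400000) / (0.002832 − (-0.130208)) = 2.349218 − (-0.000144)/(0.133040) = 2.350299

2.3503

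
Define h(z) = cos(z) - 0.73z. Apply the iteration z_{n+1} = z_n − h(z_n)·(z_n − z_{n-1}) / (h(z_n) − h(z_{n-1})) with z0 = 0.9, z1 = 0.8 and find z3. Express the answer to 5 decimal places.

0.87651

h(0.9) = -0.0353900, h(0.8) = 0.1127067
z2 = 0.8000000 − 0.1127067·(0.8000000 − 0.9000000) / (0.1127067 − (-0.0353900)) = 0.8000000 − (-0.0112707)/(0.1480967) = 0.8761034
h(0.8761034) = 0.0005940
z3 = 0.8761034 − 0.0005940·(0.8761034 − 0.8000000) / (0.0005940 − 0.1127067) = 0.8761034 − (0.0000452)/(-0.1121127) = 0.8765067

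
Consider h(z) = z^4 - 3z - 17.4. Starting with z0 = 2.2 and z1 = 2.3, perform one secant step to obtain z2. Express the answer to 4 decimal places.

h(2.2) = -0.574400, h(2.3) = 3.684100
z2 = 2.300000 − 3.684100·(2.300000 − 2.200000) / (3.684100 − (-0.574400)) = 2.300000 − (0.368410)/(4.258500) = 2.213488

2.2135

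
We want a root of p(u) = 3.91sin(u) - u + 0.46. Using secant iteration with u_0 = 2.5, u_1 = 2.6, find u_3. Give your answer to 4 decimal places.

2.5712

p(2.5) = 0.300026, p(2.6) = -0.124390
u_2 = 2.600000 − (-0.124390)·(2.600000 − 2.500000) / (-0.124390 − 0.300026) = 2.600000 − (-0.012439)/(-0.424416) = 2.570692
p(2.570692) = 0.002235
u_3 = 2.570692 − 0.002235·(2.570692 − 2.600000) / (0.002235 − (-0.124390)) = 2.570692 − (-0.000066)/(0.126625) = 2.571209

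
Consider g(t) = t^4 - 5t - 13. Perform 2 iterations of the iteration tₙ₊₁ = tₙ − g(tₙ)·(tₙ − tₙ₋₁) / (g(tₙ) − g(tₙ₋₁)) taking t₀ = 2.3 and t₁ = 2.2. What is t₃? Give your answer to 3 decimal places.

g(2.3) = 3.48410, g(2.2) = -0.57440
t₂ = 2.20000 − (-0.57440)·(2.20000 − 2.30000) / (-0.57440 − 3.48410) = 2.20000 − (0.05744)/(-4.05850) = 2.21415
g(2.21415) = -0.03652
t₃ = 2.21415 − (-0.03652)·(2.21415 − 2.20000) / (-0.03652 − (-0.57440)) = 2.21415 − (-0.00052)/(0.53788) = 2.21511

2.215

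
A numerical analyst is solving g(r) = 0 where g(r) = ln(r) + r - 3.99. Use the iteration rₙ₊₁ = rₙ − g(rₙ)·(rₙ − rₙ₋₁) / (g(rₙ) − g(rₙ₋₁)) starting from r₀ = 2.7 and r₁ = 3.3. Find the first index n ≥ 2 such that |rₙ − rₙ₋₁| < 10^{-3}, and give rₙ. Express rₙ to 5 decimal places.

g(2.7) = -0.2967482, g(3.3) = 0.5039225
r₂ = 3.3000000 − 0.5039225·(0.6000000)/(0.8006707) = 2.9223747;  |Δ| = 0.3776253
g(2.9223747) = 0.0047713
r₃ = 2.9223747 − 0.0047713·(-0.3776253)/(-0.4991512) = 2.9187651;  |Δ| = 0.0036096
g(2.9187651) = -0.0000743
r₄ = 2.9187651 − (-0.0000743)·(-0.0036096)/(-0.0048456) = 2.9188204;  |Δ| = 0.0000553
|r₄ − r₃| = 0.0000553 < 10^{-3}

n = 4, rₙ = 2.91882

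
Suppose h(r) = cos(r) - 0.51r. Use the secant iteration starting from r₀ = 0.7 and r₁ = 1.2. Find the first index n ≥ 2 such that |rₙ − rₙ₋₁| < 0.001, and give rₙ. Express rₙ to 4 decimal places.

n = 4, rₙ = 1.0223

h(0.7) = 0.407842, h(1.2) = -0.249642
r₂ = 1.200000 − (-0.249642)·(0.500000)/(-0.657484) = 1.010153;  |Δ| = 0.189847
h(1.010153) = 0.016552
r₃ = 1.010153 − 0.016552·(-0.189847)/(0.266195) = 1.021958;  |Δ| = 0.011805
h(1.021958) = 0.000497
r₄ = 1.021958 − 0.000497·(0.011805)/(-0.016055) = 1.022324;  |Δ| = 0.000366
|r₄ − r₃| = 0.000366 < 0.001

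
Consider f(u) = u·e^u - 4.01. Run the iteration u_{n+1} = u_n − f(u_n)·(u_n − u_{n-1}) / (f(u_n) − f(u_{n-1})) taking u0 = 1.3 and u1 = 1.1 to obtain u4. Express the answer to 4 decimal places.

f(1.3) = 0.760086, f(1.1) = -0.705417
u2 = 1.100000 − (-0.705417)·(1.100000 − 1.300000) / (-0.705417 − 0.760086) = 1.100000 − (0.141083)/(-1.465503) = 1.196270
f(1.196270) = -0.053033
u3 = 1.196270 − (-0.053033)·(1.196270 − 1.100000) / (-0.053033 − (-0.705417)) = 1.196270 − (-0.005105)/(0.652384) = 1.204096
f(1.204096) = 0.004145
u4 = 1.204096 − 0.004145·(1.204096 − 1.196270) / (0.004145 − (-0.053033)) = 1.204096 − (0.000032)/(0.057178) = 1.203528

1.2035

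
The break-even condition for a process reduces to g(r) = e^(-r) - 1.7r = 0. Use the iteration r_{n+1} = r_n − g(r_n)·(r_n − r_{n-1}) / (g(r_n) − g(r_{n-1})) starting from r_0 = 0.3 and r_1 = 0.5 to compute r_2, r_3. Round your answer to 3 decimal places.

0.397, 0.396

g(0.3) = 0.23082, g(0.5) = -0.24347
r_2 = 0.50000 − (-0.24347)·(0.50000 − 0.30000) / (-0.24347 − 0.23082) = 0.50000 − (-0.04869)/(-0.47429) = 0.39733
g(0.39733) = -0.00335
r_3 = 0.39733 − (-0.00335)·(0.39733 − 0.50000) / (-0.00335 − (-0.24347)) = 0.39733 − (0.00034)/(0.24011) = 0.39590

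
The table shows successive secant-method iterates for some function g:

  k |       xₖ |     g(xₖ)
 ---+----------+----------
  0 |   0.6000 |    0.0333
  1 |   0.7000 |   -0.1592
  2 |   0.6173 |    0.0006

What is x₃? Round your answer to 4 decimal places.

x₃ = 0.6173 − 0.0006·(0.6173 − 0.7000) / (0.0006 − (-0.1592))
   = 0.6173 − (-0.000050)/(0.159800) = 0.617611

0.6176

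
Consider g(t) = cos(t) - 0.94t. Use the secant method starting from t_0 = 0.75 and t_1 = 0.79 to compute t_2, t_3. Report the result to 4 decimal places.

g(0.75) = 0.026689, g(0.79) = -0.038755
t_2 = 0.790000 − (-0.038755)·(0.790000 − 0.750000) / (-0.038755 − 0.026689) = 0.790000 − (-0.001550)/(-0.065444) = 0.766313
g(0.766313) = 0.000139
t_3 = 0.766313 − 0.000139·(0.766313 − 0.790000) / (0.000139 − (-0.038755)) = 0.766313 − (-0.000003)/(0.038894) = 0.766397

0.7663, 0.7664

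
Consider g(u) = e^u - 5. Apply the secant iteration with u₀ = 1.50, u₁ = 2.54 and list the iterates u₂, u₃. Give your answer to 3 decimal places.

g(1.50) = -0.51831, g(2.54) = 7.67967
u₂ = 2.54000 − 7.67967·(2.54000 − 1.50000) / (7.67967 − (-0.51831)) = 2.54000 − (7.98686)/(8.19798) = 1.56575
g(1.56575) = -0.21372
u₃ = 1.56575 − (-0.21372)·(1.56575 − 2.54000) / (-0.21372 − 7.67967) = 1.56575 − (0.20822)/(-7.89339) = 1.59213

1.566, 1.592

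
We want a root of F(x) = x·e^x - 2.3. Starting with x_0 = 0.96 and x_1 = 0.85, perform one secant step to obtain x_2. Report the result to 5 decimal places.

F(0.96) = 0.2072286, F(0.85) = -0.3113002
x_2 = 0.8500000 − (-0.3113002)·(0.8500000 − 0.9600000) / (-0.3113002 − 0.2072286) = 0.8500000 − (0.0342430)/(-0.5185288) = 0.9160388

0.91604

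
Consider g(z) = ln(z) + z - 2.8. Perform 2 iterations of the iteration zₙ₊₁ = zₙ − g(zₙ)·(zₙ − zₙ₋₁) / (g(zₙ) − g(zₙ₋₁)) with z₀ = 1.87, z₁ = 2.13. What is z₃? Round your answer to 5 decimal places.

g(1.87) = -0.3040616, g(2.13) = 0.0861220
z₂ = 2.1300000 − 0.0861220·(2.1300000 − 1.8700000) / (0.0861220 − (-0.3040616)) = 2.1300000 − (0.0223917)/(0.3901835) = 2.0726124
g(2.0726124) = 0.0014222
z₃ = 2.0726124 − 0.0014222·(2.0726124 − 2.1300000) / (0.0014222 − 0.0861220) = 2.0726124 − (-0.0000816)/(-0.0846998) = 2.0716488

2.07165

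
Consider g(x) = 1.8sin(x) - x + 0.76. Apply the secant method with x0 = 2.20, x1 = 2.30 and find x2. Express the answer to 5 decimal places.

2.20718

g(2.20) = 0.0152935, g(2.30) = -0.1977306
x2 = 2.3000000 − (-0.1977306)·(2.3000000 − 2.2000000) / (-0.1977306 − 0.0152935) = 2.3000000 − (-0.0197731)/(-0.2130241) = 2.2071792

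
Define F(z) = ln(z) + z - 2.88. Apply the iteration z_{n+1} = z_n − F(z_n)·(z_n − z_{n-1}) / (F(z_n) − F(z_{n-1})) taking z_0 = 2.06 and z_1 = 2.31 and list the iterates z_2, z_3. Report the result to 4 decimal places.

F(2.06) = -0.097294, F(2.31) = 0.267248
z_2 = 2.310000 − 0.267248·(2.310000 − 2.060000) / (0.267248 − (-0.097294)) = 2.310000 − (0.066812)/(0.364542) = 2.126724
F(2.126724) = 0.001306
z_3 = 2.126724 − 0.001306·(2.126724 − 2.310000) / (0.001306 − 0.267248) = 2.126724 − (-0.000239)/(-0.265941) = 2.125823

2.1267, 2.1258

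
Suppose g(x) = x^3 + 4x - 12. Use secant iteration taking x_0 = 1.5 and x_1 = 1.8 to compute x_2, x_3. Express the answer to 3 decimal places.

g(1.5) = -2.62500, g(1.8) = 1.03200
x_2 = 1.80000 − 1.03200·(1.80000 − 1.50000) / (1.03200 − (-2.62500)) = 1.80000 − (0.30960)/(3.65700) = 1.71534
g(1.71534) = -0.09143
x_3 = 1.71534 − (-0.09143)·(1.71534 − 1.80000) / (-0.09143 − 1.03200) = 1.71534 − (0.00774)/(-1.12343) = 1.72223

1.715, 1.722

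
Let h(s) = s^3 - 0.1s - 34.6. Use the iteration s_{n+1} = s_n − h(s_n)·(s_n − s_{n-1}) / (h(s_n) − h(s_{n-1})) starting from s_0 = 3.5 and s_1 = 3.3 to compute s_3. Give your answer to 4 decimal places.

3.2688

h(3.5) = 7.925000, h(3.3) = 1.007000
s_2 = 3.300000 − 1.007000·(3.300000 − 3.500000) / (1.007000 − 7.925000) = 3.300000 − (-0.201400)/(-6.918000) = 3.270888
h(3.270888) = 0.067173
s_3 = 3.270888 − 0.067173·(3.270888 − 3.300000) / (0.067173 − 1.007000) = 3.270888 − (-0.001956)/(-0.939827) = 3.268807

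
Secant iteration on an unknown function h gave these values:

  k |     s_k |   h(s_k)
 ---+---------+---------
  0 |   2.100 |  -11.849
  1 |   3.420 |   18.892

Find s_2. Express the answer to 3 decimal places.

s_2 = 3.420 − 18.892·(3.420 − 2.100) / (18.892 − (-11.849))
   = 3.420 − (24.93744)/(30.74100) = 2.60879

2.609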